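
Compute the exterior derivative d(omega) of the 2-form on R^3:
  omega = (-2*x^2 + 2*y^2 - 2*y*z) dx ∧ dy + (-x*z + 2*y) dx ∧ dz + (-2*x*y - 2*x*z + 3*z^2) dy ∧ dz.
d(omega) = (-4*y - 2*z - 2) dx ∧ dy ∧ dz

For a 2-form omega = sum_{i<j} g_{ij} dx_i ∧ dx_j, the exterior derivative is
  d(omega) = sum_{i<j} d(g_{ij}) ∧ dx_i ∧ dx_j = sum_{i<j, k} (∂g_{ij}/∂x_k) dx_k ∧ dx_i ∧ dx_j.
Expand each term, using dx_k ∧ dx_i ∧ dx_j = sgn(permutation) dx_{(a)} ∧ dx_{(b)} ∧ dx_{(c)} with (a < b < c) sorted:
  d(-2*x^2 + 2*y^2 - 2*y*z) includes (∂/∂z)(-2*x^2 + 2*y^2 - 2*y*z) dz = (-2*y) dz, which multiplied by dx ∧ dy gives (-2*y) dx ∧ dy ∧ dz
  d(-x*z + 2*y) includes (∂/∂y)(-x*z + 2*y) dy = (2) dy, which multiplied by dx ∧ dz gives (-2) dx ∧ dy ∧ dz
  d(-2*x*y - 2*x*z + 3*z^2) includes (∂/∂x)(-2*x*y - 2*x*z + 3*z^2) dx = (-2*y - 2*z) dx, which multiplied by dy ∧ dz gives (-2*y - 2*z) dx ∧ dy ∧ dz
Collecting like 3-forms: d(omega) = (-4*y - 2*z - 2) dx ∧ dy ∧ dz.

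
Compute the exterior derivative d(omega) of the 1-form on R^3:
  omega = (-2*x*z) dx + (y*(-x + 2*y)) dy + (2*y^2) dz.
d(omega) = (-y) dx ∧ dy + (2*x) dx ∧ dz + (4*y) dy ∧ dz

For a 1-form omega = sum_i f_i dx_i, the exterior derivative is
  d(omega) = sum_{i < j} (∂f_j/∂x_i - ∂f_i/∂x_j) dx_i ∧ dx_j.
  coefficient of dx ∧ dy: ∂f_2/∂x - ∂f_1/∂y = ∂(y*(-x + 2*y))/∂x - ∂(-2*x*z)/∂y = -y
  coefficient of dx ∧ dz: ∂f_3/∂x - ∂f_1/∂z = ∂(2*y^2)/∂x - ∂(-2*x*z)/∂z = 2*x
  coefficient of dy ∧ dz: ∂f_3/∂y - ∂f_2/∂z = ∂(2*y^2)/∂y - ∂(y*(-x + 2*y))/∂z = 4*y
Assembling: d(omega) = (-y) dx ∧ dy + (2*x) dx ∧ dz + (4*y) dy ∧ dz.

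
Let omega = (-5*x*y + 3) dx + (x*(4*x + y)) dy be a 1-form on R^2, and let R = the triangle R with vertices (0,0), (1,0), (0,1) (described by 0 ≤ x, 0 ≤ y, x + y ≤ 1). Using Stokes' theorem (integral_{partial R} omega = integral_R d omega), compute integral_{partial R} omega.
integral_(partial R) omega = 7/3

Stokes: integral_partial_R omega = integral_R d omega with d omega = (∂Q/∂x - ∂P/∂y) dx ∧ dy.
  ∂Q/∂x = 8*x + y
  ∂P/∂y = -5*x
  integrand = ∂Q/∂x - ∂P/∂y = 13*x + y.
Integrating over R: integral_0^1 integral_0^{1-x} (13*x + y) dy dx = 7/3.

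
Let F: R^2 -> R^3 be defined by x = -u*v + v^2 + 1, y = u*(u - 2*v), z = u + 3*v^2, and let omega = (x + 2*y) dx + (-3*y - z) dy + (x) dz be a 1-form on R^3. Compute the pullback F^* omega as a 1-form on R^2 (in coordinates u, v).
F^* omega = (-6*u^3 + 16*u^2*v - 2*u^2 - 13*u*v^2 + u*v + 5*v^3 + v^2 - v + 1) du + (4*u^3 - 3*u^2*v + 2*u^2 - 11*u*v^2 - u + 8*v^3 + 8*v) dv

Using F^*(f dg) = (f ∘ F) d(g ∘ F), substitute each coordinate x_i by F_i(u, v) in f_i, and replace dx_i by d F_i = (∂F_i/∂u) du + (∂F_i/∂v) dv.
  For the x component: f_1(F) = 2*u^2 - 5*u*v + v^2 + 1; d F_1 = (-v) du + (-u + 2*v) dv
  For the y component: f_2(F) = -3*u^2 + 6*u*v - u - 3*v^2; d F_2 = (2*u - 2*v) du + (-2*u) dv
  For the z component: f_3(F) = -u*v + v^2 + 1; d F_3 = (1) du + (6*v) dv
Combining and collecting du, dv coefficients:
  coeff of du: -6*u^3 + 16*u^2*v - 2*u^2 - 13*u*v^2 + u*v + 5*v^3 + v^2 - v + 1
  coeff of dv: 4*u^3 - 3*u^2*v + 2*u^2 - 11*u*v^2 - u + 8*v^3 + 8*v
F^* omega = (-6*u^3 + 16*u^2*v - 2*u^2 - 13*u*v^2 + u*v + 5*v^3 + v^2 - v + 1) du + (4*u^3 - 3*u^2*v + 2*u^2 - 11*u*v^2 - u + 8*v^3 + 8*v) dv.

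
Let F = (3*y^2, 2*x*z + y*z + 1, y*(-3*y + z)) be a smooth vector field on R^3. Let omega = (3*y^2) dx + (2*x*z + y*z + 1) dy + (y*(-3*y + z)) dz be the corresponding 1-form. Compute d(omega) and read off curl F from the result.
d(omega) = (-2*x - 7*y + z) dy ∧ dz + (0) dz ∧ dx + (-6*y + 2*z) dx ∧ dy; curl F = (-2*x - 7*y + z, 0, -6*y + 2*z)

d omega = sum_{i<j} (∂f_j/∂x_i - ∂f_i/∂x_j) dx_i ∧ dx_j. Under the identification (dy ∧ dz, dz ∧ dx, dx ∧ dy) ↔ (e_x, e_y, e_z), the coefficients are exactly the components of curl F. Compute:
  ∂R/∂y - ∂Q/∂z = (-6*y + z) - (2*x + y) = -2*x - 7*y + z
  ∂P/∂z - ∂R/∂x = (0) - (0) = 0
  ∂Q/∂x - ∂P/∂y = (2*z) - (6*y) = -6*y + 2*z.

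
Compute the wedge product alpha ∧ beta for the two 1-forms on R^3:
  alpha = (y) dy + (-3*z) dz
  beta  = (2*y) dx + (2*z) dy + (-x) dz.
alpha ∧ beta = (-2*y^2) dx ∧ dy + (-x*y + 6*z^2) dy ∧ dz + (6*y*z) dx ∧ dz

Distribute the wedge, using dx_i ∧ dx_j = -dx_j ∧ dx_i and dx_i ∧ dx_i = 0. For each pair (i, j) with i < j, the coefficient of dx_i ∧ dx_j in alpha ∧ beta is (alpha_i * beta_j - alpha_j * beta_i). Collecting: alpha ∧ beta = (-2*y^2) dx ∧ dy + (-x*y + 6*z^2) dy ∧ dz + (6*y*z) dx ∧ dz.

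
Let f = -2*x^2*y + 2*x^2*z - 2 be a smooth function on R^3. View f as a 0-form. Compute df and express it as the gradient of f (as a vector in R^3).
df = (4*x*(-y + z)) dx + (-2*x^2) dy + (2*x^2) dz; grad f = (4*x*(-y + z), -2*x^2, 2*x^2)

For a 0-form f, d f = (∂f/∂x) dx + (∂f/∂y) dy + (∂f/∂z) dz. The components of the vector representation are exactly the entries of grad f in Cartesian coordinates:
  ∂f/∂x = 4*x*(-y + z)
  ∂f/∂y = -2*x^2
  ∂f/∂z = 2*x^2.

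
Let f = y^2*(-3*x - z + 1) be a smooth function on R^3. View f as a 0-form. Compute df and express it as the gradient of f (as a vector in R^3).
df = (-3*y^2) dx + (2*y*(-3*x - z + 1)) dy + (-y^2) dz; grad f = (-3*y^2, 2*y*(-3*x - z + 1), -y^2)

For a 0-form f, d f = (∂f/∂x) dx + (∂f/∂y) dy + (∂f/∂z) dz. The components of the vector representation are exactly the entries of grad f in Cartesian coordinates:
  ∂f/∂x = -3*y^2
  ∂f/∂y = 2*y*(-3*x - z + 1)
  ∂f/∂z = -y^2.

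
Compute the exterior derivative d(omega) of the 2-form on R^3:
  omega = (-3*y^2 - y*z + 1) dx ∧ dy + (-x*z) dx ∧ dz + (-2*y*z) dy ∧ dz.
d(omega) = (-y) dx ∧ dy ∧ dz

For a 2-form omega = sum_{i<j} g_{ij} dx_i ∧ dx_j, the exterior derivative is
  d(omega) = sum_{i<j} d(g_{ij}) ∧ dx_i ∧ dx_j = sum_{i<j, k} (∂g_{ij}/∂x_k) dx_k ∧ dx_i ∧ dx_j.
Expand each term, using dx_k ∧ dx_i ∧ dx_j = sgn(permutation) dx_{(a)} ∧ dx_{(b)} ∧ dx_{(c)} with (a < b < c) sorted:
  d(-3*y^2 - y*z + 1) includes (∂/∂z)(-3*y^2 - y*z + 1) dz = (-y) dz, which multiplied by dx ∧ dy gives (-y) dx ∧ dy ∧ dz
Collecting like 3-forms: d(omega) = (-y) dx ∧ dy ∧ dz.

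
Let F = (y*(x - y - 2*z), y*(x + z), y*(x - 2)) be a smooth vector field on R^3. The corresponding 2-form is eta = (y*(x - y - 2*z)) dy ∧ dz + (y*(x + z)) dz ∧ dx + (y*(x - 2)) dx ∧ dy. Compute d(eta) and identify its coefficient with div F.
d(eta) = (x + y + z) dx ∧ dy ∧ dz; div F = x + y + z

For a 2-form in R^3 of the form above, applying d gives a 3-form with coefficient ∂P/∂x + ∂Q/∂y + ∂R/∂z:
  ∂P/∂x = y
  ∂Q/∂y = x + z
  ∂R/∂z = 0
Sum = x + y + z, which is exactly div F.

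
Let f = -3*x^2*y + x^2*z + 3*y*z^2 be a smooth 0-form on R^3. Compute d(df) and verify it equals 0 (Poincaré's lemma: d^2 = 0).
d(df) = 0

Step 1: df = sum_i (∂f/∂x_i) dx_i = (2*x*(-3*y + z)) dx + (-3*x^2 + 3*z^2) dy + (x^2 + 6*y*z) dz.
Step 2: Apply d again. Using the 1-form formula, the coefficient of dx ∧ dy in d(df) is ∂^2 f/∂x ∂y - ∂^2 f/∂y ∂x = (-6*x) - (-6*x) = 0 (equality of mixed partials for smooth f).
Similarly for dx ∧ dz and dy ∧ dz — all coefficients vanish. So d(df) = 0.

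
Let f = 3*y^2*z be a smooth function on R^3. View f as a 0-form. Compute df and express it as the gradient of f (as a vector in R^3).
df = (0) dx + (6*y*z) dy + (3*y^2) dz; grad f = (0, 6*y*z, 3*y^2)

For a 0-form f, d f = (∂f/∂x) dx + (∂f/∂y) dy + (∂f/∂z) dz. The components of the vector representation are exactly the entries of grad f in Cartesian coordinates:
  ∂f/∂x = 0
  ∂f/∂y = 6*y*z
  ∂f/∂z = 3*y^2.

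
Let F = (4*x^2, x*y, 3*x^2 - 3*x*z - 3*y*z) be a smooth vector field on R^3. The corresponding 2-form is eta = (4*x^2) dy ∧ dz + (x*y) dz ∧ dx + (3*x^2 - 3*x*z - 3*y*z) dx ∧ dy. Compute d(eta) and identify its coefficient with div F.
d(eta) = (6*x - 3*y) dx ∧ dy ∧ dz; div F = 6*x - 3*y

For a 2-form in R^3 of the form above, applying d gives a 3-form with coefficient ∂P/∂x + ∂Q/∂y + ∂R/∂z:
  ∂P/∂x = 8*x
  ∂Q/∂y = x
  ∂R/∂z = -3*x - 3*y
Sum = 6*x - 3*y, which is exactly div F.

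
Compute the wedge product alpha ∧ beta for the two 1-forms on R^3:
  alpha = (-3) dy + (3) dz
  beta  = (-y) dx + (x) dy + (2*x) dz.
alpha ∧ beta = (-3*y) dx ∧ dy + (-9*x) dy ∧ dz + (3*y) dx ∧ dz

Distribute the wedge, using dx_i ∧ dx_j = -dx_j ∧ dx_i and dx_i ∧ dx_i = 0. For each pair (i, j) with i < j, the coefficient of dx_i ∧ dx_j in alpha ∧ beta is (alpha_i * beta_j - alpha_j * beta_i). Collecting: alpha ∧ beta = (-3*y) dx ∧ dy + (-9*x) dy ∧ dz + (3*y) dx ∧ dz.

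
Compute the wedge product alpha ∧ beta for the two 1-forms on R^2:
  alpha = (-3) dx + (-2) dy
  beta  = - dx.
alpha ∧ beta = (-2) dx ∧ dy

Distribute the wedge, using dx_i ∧ dx_j = -dx_j ∧ dx_i and dx_i ∧ dx_i = 0. For each pair (i, j) with i < j, the coefficient of dx_i ∧ dx_j in alpha ∧ beta is (alpha_i * beta_j - alpha_j * beta_i). Collecting: alpha ∧ beta = (-2) dx ∧ dy.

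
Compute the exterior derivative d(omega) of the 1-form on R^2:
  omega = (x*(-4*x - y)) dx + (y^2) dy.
d(omega) = (x) dx ∧ dy

For a 1-form omega = sum_i f_i dx_i, the exterior derivative is
  d(omega) = sum_{i < j} (∂f_j/∂x_i - ∂f_i/∂x_j) dx_i ∧ dx_j.
  coefficient of dx ∧ dy: ∂f_2/∂x - ∂f_1/∂y = ∂(y^2)/∂x - ∂(x*(-4*x - y))/∂y = x
Assembling: d(omega) = (x) dx ∧ dy.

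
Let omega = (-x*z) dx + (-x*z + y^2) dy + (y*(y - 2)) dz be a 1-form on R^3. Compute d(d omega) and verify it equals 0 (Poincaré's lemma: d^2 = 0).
d(d omega) = 0

Step 1: d omega = sum_{i<j} (∂f_j/∂x_i - ∂f_i/∂x_j) dx_i ∧ dx_j:
  coeff of dx ∧ dy: -z
  coeff of dx ∧ dz: x
  coeff of dy ∧ dz: x + 2*y - 2
Step 2: Apply d again to each 2-form coefficient. The only possible 3-form in R^3 is dx ∧ dy ∧ dz, with coefficient
  ∂(coeff of dy∧dz)/∂x - ∂(coeff of dx∧dz)/∂y + ∂(coeff of dx∧dy)/∂z
  = ∂/∂x (x + 2*y - 2) - ∂/∂y (x) + ∂/∂z (-z).
Each of these terms simplifies to sums of mixed partials that cancel in pairs. The result is 0 (by equality of mixed partials for smooth functions — Schwarz / Clairaut).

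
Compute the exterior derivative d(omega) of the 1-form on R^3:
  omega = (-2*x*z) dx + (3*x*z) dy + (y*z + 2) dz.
d(omega) = (3*z) dx ∧ dy + (2*x) dx ∧ dz + (-3*x + z) dy ∧ dz

For a 1-form omega = sum_i f_i dx_i, the exterior derivative is
  d(omega) = sum_{i < j} (∂f_j/∂x_i - ∂f_i/∂x_j) dx_i ∧ dx_j.
  coefficient of dx ∧ dy: ∂f_2/∂x - ∂f_1/∂y = ∂(3*x*z)/∂x - ∂(-2*x*z)/∂y = 3*z
  coefficient of dx ∧ dz: ∂f_3/∂x - ∂f_1/∂z = ∂(y*z + 2)/∂x - ∂(-2*x*z)/∂z = 2*x
  coefficient of dy ∧ dz: ∂f_3/∂y - ∂f_2/∂z = ∂(y*z + 2)/∂y - ∂(3*x*z)/∂z = -3*x + z
Assembling: d(omega) = (3*z) dx ∧ dy + (2*x) dx ∧ dz + (-3*x + z) dy ∧ dz.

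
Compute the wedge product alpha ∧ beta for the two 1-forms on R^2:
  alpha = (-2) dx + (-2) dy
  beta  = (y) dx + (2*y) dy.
alpha ∧ beta = (-2*y) dx ∧ dy

Distribute the wedge, using dx_i ∧ dx_j = -dx_j ∧ dx_i and dx_i ∧ dx_i = 0. For each pair (i, j) with i < j, the coefficient of dx_i ∧ dx_j in alpha ∧ beta is (alpha_i * beta_j - alpha_j * beta_i). Collecting: alpha ∧ beta = (-2*y) dx ∧ dy.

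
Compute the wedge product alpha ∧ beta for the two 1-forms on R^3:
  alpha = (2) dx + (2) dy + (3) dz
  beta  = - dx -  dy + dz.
alpha ∧ beta = (5) dx ∧ dz + (5) dy ∧ dz

Distribute the wedge, using dx_i ∧ dx_j = -dx_j ∧ dx_i and dx_i ∧ dx_i = 0. For each pair (i, j) with i < j, the coefficient of dx_i ∧ dx_j in alpha ∧ beta is (alpha_i * beta_j - alpha_j * beta_i). Collecting: alpha ∧ beta = (5) dx ∧ dz + (5) dy ∧ dz.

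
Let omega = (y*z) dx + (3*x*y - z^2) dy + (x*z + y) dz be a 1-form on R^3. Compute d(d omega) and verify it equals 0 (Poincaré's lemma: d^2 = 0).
d(d omega) = 0

Step 1: d omega = sum_{i<j} (∂f_j/∂x_i - ∂f_i/∂x_j) dx_i ∧ dx_j:
  coeff of dx ∧ dy: 3*y - z
  coeff of dx ∧ dz: -y + z
  coeff of dy ∧ dz: 2*z + 1
Step 2: Apply d again to each 2-form coefficient. The only possible 3-form in R^3 is dx ∧ dy ∧ dz, with coefficient
  ∂(coeff of dy∧dz)/∂x - ∂(coeff of dx∧dz)/∂y + ∂(coeff of dx∧dy)/∂z
  = ∂/∂x (2*z + 1) - ∂/∂y (-y + z) + ∂/∂z (3*y - z).
Each of these terms simplifies to sums of mixed partials that cancel in pairs. The result is 0 (by equality of mixed partials for smooth functions — Schwarz / Clairaut).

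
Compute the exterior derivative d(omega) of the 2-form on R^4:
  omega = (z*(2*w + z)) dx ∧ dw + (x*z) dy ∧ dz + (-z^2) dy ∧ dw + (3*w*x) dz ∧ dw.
d(omega) = (w - 2*z) dx ∧ dz ∧ dw + (z) dx ∧ dy ∧ dz + (2*z) dy ∧ dz ∧ dw

For a 2-form omega = sum_{i<j} g_{ij} dx_i ∧ dx_j, the exterior derivative is
  d(omega) = sum_{i<j} d(g_{ij}) ∧ dx_i ∧ dx_j = sum_{i<j, k} (∂g_{ij}/∂x_k) dx_k ∧ dx_i ∧ dx_j.
Expand each term, using dx_k ∧ dx_i ∧ dx_j = sgn(permutation) dx_{(a)} ∧ dx_{(b)} ∧ dx_{(c)} with (a < b < c) sorted:
  d(z*(2*w + z)) includes (∂/∂z)(z*(2*w + z)) dz = (2*w + 2*z) dz, which multiplied by dx ∧ dw gives (-2*w - 2*z) dx ∧ dz ∧ dw
  d(x*z) includes (∂/∂x)(x*z) dx = (z) dx, which multiplied by dy ∧ dz gives (z) dx ∧ dy ∧ dz
  d(-z^2) includes (∂/∂z)(-z^2) dz = (-2*z) dz, which multiplied by dy ∧ dw gives (2*z) dy ∧ dz ∧ dw
  d(3*w*x) includes (∂/∂x)(3*w*x) dx = (3*w) dx, which multiplied by dz ∧ dw gives (3*w) dx ∧ dz ∧ dw
Collecting like 3-forms: d(omega) = (w - 2*z) dx ∧ dz ∧ dw + (z) dx ∧ dy ∧ dz + (2*z) dy ∧ dz ∧ dw.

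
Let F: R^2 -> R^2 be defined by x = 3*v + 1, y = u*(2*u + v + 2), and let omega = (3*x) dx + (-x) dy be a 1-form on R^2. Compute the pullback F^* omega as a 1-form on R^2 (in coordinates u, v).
F^* omega = (-12*u*v - 4*u - 3*v^2 - 7*v - 2) du + (-3*u*v - u + 27*v + 9) dv

Using F^*(f dg) = (f ∘ F) d(g ∘ F), substitute each coordinate x_i by F_i(u, v) in f_i, and replace dx_i by d F_i = (∂F_i/∂u) du + (∂F_i/∂v) dv.
  For the x component: f_1(F) = 9*v + 3; d F_1 = (0) du + (3) dv
  For the y component: f_2(F) = -3*v - 1; d F_2 = (4*u + v + 2) du + (u) dv
Combining and collecting du, dv coefficients:
  coeff of du: -12*u*v - 4*u - 3*v^2 - 7*v - 2
  coeff of dv: -3*u*v - u + 27*v + 9
F^* omega = (-12*u*v - 4*u - 3*v^2 - 7*v - 2) du + (-3*u*v - u + 27*v + 9) dv.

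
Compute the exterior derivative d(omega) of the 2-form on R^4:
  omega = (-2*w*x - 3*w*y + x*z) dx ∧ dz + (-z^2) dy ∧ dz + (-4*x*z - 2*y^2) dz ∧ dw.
d(omega) = (3*w) dx ∧ dy ∧ dz + (-2*x - 3*y - 4*z) dx ∧ dz ∧ dw + (-4*y) dy ∧ dz ∧ dw

For a 2-form omega = sum_{i<j} g_{ij} dx_i ∧ dx_j, the exterior derivative is
  d(omega) = sum_{i<j} d(g_{ij}) ∧ dx_i ∧ dx_j = sum_{i<j, k} (∂g_{ij}/∂x_k) dx_k ∧ dx_i ∧ dx_j.
Expand each term, using dx_k ∧ dx_i ∧ dx_j = sgn(permutation) dx_{(a)} ∧ dx_{(b)} ∧ dx_{(c)} with (a < b < c) sorted:
  d(-2*w*x - 3*w*y + x*z) includes (∂/∂y)(-2*w*x - 3*w*y + x*z) dy = (-3*w) dy, which multiplied by dx ∧ dz gives (3*w) dx ∧ dy ∧ dz
  d(-2*w*x - 3*w*y + x*z) includes (∂/∂w)(-2*w*x - 3*w*y + x*z) dw = (-2*x - 3*y) dw, which multiplied by dx ∧ dz gives (-2*x - 3*y) dx ∧ dz ∧ dw
  d(-4*x*z - 2*y^2) includes (∂/∂x)(-4*x*z - 2*y^2) dx = (-4*z) dx, which multiplied by dz ∧ dw gives (-4*z) dx ∧ dz ∧ dw
  d(-4*x*z - 2*y^2) includes (∂/∂y)(-4*x*z - 2*y^2) dy = (-4*y) dy, which multiplied by dz ∧ dw gives (-4*y) dy ∧ dz ∧ dw
Collecting like 3-forms: d(omega) = (3*w) dx ∧ dy ∧ dz + (-2*x - 3*y - 4*z) dx ∧ dz ∧ dw + (-4*y) dy ∧ dz ∧ dw.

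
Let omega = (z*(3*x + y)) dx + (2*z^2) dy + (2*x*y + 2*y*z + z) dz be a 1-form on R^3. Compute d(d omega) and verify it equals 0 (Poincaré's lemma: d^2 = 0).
d(d omega) = 0

Step 1: d omega = sum_{i<j} (∂f_j/∂x_i - ∂f_i/∂x_j) dx_i ∧ dx_j:
  coeff of dx ∧ dy: -z
  coeff of dx ∧ dz: -3*x + y
  coeff of dy ∧ dz: 2*x - 2*z
Step 2: Apply d again to each 2-form coefficient. The only possible 3-form in R^3 is dx ∧ dy ∧ dz, with coefficient
  ∂(coeff of dy∧dz)/∂x - ∂(coeff of dx∧dz)/∂y + ∂(coeff of dx∧dy)/∂z
  = ∂/∂x (2*x - 2*z) - ∂/∂y (-3*x + y) + ∂/∂z (-z).
Each of these terms simplifies to sums of mixed partials that cancel in pairs. The result is 0 (by equality of mixed partials for smooth functions — Schwarz / Clairaut).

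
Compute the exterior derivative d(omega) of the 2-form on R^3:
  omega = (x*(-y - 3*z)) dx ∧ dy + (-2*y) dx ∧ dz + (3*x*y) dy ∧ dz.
d(omega) = (-3*x + 3*y + 2) dx ∧ dy ∧ dz

For a 2-form omega = sum_{i<j} g_{ij} dx_i ∧ dx_j, the exterior derivative is
  d(omega) = sum_{i<j} d(g_{ij}) ∧ dx_i ∧ dx_j = sum_{i<j, k} (∂g_{ij}/∂x_k) dx_k ∧ dx_i ∧ dx_j.
Expand each term, using dx_k ∧ dx_i ∧ dx_j = sgn(permutation) dx_{(a)} ∧ dx_{(b)} ∧ dx_{(c)} with (a < b < c) sorted:
  d(x*(-y - 3*z)) includes (∂/∂z)(x*(-y - 3*z)) dz = (-3*x) dz, which multiplied by dx ∧ dy gives (-3*x) dx ∧ dy ∧ dz
  d(-2*y) includes (∂/∂y)(-2*y) dy = (-2) dy, which multiplied by dx ∧ dz gives (2) dx ∧ dy ∧ dz
  d(3*x*y) includes (∂/∂x)(3*x*y) dx = (3*y) dx, which multiplied by dy ∧ dz gives (3*y) dx ∧ dy ∧ dz
Collecting like 3-forms: d(omega) = (-3*x + 3*y + 2) dx ∧ dy ∧ dz.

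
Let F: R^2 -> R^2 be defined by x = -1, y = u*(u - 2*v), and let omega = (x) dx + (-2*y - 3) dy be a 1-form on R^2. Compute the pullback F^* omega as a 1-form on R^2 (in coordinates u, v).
F^* omega = (-4*u^3 + 12*u^2*v - 8*u*v^2 - 6*u + 6*v) du + (2*u*(2*u^2 - 4*u*v + 3)) dv

Using F^*(f dg) = (f ∘ F) d(g ∘ F), substitute each coordinate x_i by F_i(u, v) in f_i, and replace dx_i by d F_i = (∂F_i/∂u) du + (∂F_i/∂v) dv.
  For the x component: f_1(F) = -1; d F_1 = (0) du + (0) dv
  For the y component: f_2(F) = -2*u^2 + 4*u*v - 3; d F_2 = (2*u - 2*v) du + (-2*u) dv
Combining and collecting du, dv coefficients:
  coeff of du: -4*u^3 + 12*u^2*v - 8*u*v^2 - 6*u + 6*v
  coeff of dv: 2*u*(2*u^2 - 4*u*v + 3)
F^* omega = (-4*u^3 + 12*u^2*v - 8*u*v^2 - 6*u + 6*v) du + (2*u*(2*u^2 - 4*u*v + 3)) dv.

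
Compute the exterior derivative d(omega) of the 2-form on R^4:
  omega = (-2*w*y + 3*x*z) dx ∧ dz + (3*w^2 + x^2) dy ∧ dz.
d(omega) = (2*w + 2*x) dx ∧ dy ∧ dz + (-2*y) dx ∧ dz ∧ dw + (6*w) dy ∧ dz ∧ dw

For a 2-form omega = sum_{i<j} g_{ij} dx_i ∧ dx_j, the exterior derivative is
  d(omega) = sum_{i<j} d(g_{ij}) ∧ dx_i ∧ dx_j = sum_{i<j, k} (∂g_{ij}/∂x_k) dx_k ∧ dx_i ∧ dx_j.
Expand each term, using dx_k ∧ dx_i ∧ dx_j = sgn(permutation) dx_{(a)} ∧ dx_{(b)} ∧ dx_{(c)} with (a < b < c) sorted:
  d(-2*w*y + 3*x*z) includes (∂/∂y)(-2*w*y + 3*x*z) dy = (-2*w) dy, which multiplied by dx ∧ dz gives (2*w) dx ∧ dy ∧ dz
  d(-2*w*y + 3*x*z) includes (∂/∂w)(-2*w*y + 3*x*z) dw = (-2*y) dw, which multiplied by dx ∧ dz gives (-2*y) dx ∧ dz ∧ dw
  d(3*w^2 + x^2) includes (∂/∂x)(3*w^2 + x^2) dx = (2*x) dx, which multiplied by dy ∧ dz gives (2*x) dx ∧ dy ∧ dz
  d(3*w^2 + x^2) includes (∂/∂w)(3*w^2 + x^2) dw = (6*w) dw, which multiplied by dy ∧ dz gives (6*w) dy ∧ dz ∧ dw
Collecting like 3-forms: d(omega) = (2*w + 2*x) dx ∧ dy ∧ dz + (-2*y) dx ∧ dz ∧ dw + (6*w) dy ∧ dz ∧ dw.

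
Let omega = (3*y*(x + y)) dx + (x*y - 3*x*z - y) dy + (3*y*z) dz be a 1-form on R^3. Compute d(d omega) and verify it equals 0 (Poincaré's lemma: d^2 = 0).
d(d omega) = 0

Step 1: d omega = sum_{i<j} (∂f_j/∂x_i - ∂f_i/∂x_j) dx_i ∧ dx_j:
  coeff of dx ∧ dy: -3*x - 5*y - 3*z
  coeff of dx ∧ dz: 0
  coeff of dy ∧ dz: 3*x + 3*z
Step 2: Apply d again to each 2-form coefficient. The only possible 3-form in R^3 is dx ∧ dy ∧ dz, with coefficient
  ∂(coeff of dy∧dz)/∂x - ∂(coeff of dx∧dz)/∂y + ∂(coeff of dx∧dy)/∂z
  = ∂/∂x (3*x + 3*z) - ∂/∂y (0) + ∂/∂z (-3*x - 5*y - 3*z).
Each of these terms simplifies to sums of mixed partials that cancel in pairs. The result is 0 (by equality of mixed partials for smooth functions — Schwarz / Clairaut).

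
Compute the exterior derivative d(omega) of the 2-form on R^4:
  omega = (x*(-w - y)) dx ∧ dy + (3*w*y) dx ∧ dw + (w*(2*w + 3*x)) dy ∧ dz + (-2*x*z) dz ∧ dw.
d(omega) = (-3*w - x) dx ∧ dy ∧ dw + (3*w) dx ∧ dy ∧ dz + (4*w + 3*x) dy ∧ dz ∧ dw + (-2*z) dx ∧ dz ∧ dw

For a 2-form omega = sum_{i<j} g_{ij} dx_i ∧ dx_j, the exterior derivative is
  d(omega) = sum_{i<j} d(g_{ij}) ∧ dx_i ∧ dx_j = sum_{i<j, k} (∂g_{ij}/∂x_k) dx_k ∧ dx_i ∧ dx_j.
Expand each term, using dx_k ∧ dx_i ∧ dx_j = sgn(permutation) dx_{(a)} ∧ dx_{(b)} ∧ dx_{(c)} with (a < b < c) sorted:
  d(x*(-w - y)) includes (∂/∂w)(x*(-w - y)) dw = (-x) dw, which multiplied by dx ∧ dy gives (-x) dx ∧ dy ∧ dw
  d(3*w*y) includes (∂/∂y)(3*w*y) dy = (3*w) dy, which multiplied by dx ∧ dw gives (-3*w) dx ∧ dy ∧ dw
  d(w*(2*w + 3*x)) includes (∂/∂x)(w*(2*w + 3*x)) dx = (3*w) dx, which multiplied by dy ∧ dz gives (3*w) dx ∧ dy ∧ dz
  d(w*(2*w + 3*x)) includes (∂/∂w)(w*(2*w + 3*x)) dw = (4*w + 3*x) dw, which multiplied by dy ∧ dz gives (4*w + 3*x) dy ∧ dz ∧ dw
  d(-2*x*z) includes (∂/∂x)(-2*x*z) dx = (-2*z) dx, which multiplied by dz ∧ dw gives (-2*z) dx ∧ dz ∧ dw
Collecting like 3-forms: d(omega) = (-3*w - x) dx ∧ dy ∧ dw + (3*w) dx ∧ dy ∧ dz + (4*w + 3*x) dy ∧ dz ∧ dw + (-2*z) dx ∧ dz ∧ dw.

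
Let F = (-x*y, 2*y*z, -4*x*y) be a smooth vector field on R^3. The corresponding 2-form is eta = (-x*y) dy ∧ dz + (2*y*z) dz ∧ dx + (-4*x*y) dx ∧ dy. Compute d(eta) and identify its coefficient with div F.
d(eta) = (-y + 2*z) dx ∧ dy ∧ dz; div F = -y + 2*z

For a 2-form in R^3 of the form above, applying d gives a 3-form with coefficient ∂P/∂x + ∂Q/∂y + ∂R/∂z:
  ∂P/∂x = -y
  ∂Q/∂y = 2*z
  ∂R/∂z = 0
Sum = -y + 2*z, which is exactly div F.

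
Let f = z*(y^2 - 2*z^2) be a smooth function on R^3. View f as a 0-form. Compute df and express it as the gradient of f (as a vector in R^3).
df = (0) dx + (2*y*z) dy + (y^2 - 6*z^2) dz; grad f = (0, 2*y*z, y^2 - 6*z^2)

For a 0-form f, d f = (∂f/∂x) dx + (∂f/∂y) dy + (∂f/∂z) dz. The components of the vector representation are exactly the entries of grad f in Cartesian coordinates:
  ∂f/∂x = 0
  ∂f/∂y = 2*y*z
  ∂f/∂z = y^2 - 6*z^2.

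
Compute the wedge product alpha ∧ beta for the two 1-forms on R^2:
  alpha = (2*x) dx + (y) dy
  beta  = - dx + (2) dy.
alpha ∧ beta = (4*x + y) dx ∧ dy

Distribute the wedge, using dx_i ∧ dx_j = -dx_j ∧ dx_i and dx_i ∧ dx_i = 0. For each pair (i, j) with i < j, the coefficient of dx_i ∧ dx_j in alpha ∧ beta is (alpha_i * beta_j - alpha_j * beta_i). Collecting: alpha ∧ beta = (4*x + y) dx ∧ dy.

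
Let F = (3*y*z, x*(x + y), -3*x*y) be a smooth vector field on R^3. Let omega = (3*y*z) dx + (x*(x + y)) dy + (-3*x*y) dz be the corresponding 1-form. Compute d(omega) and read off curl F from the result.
d(omega) = (-3*x) dy ∧ dz + (6*y) dz ∧ dx + (2*x + y - 3*z) dx ∧ dy; curl F = (-3*x, 6*y, 2*x + y - 3*z)

d omega = sum_{i<j} (∂f_j/∂x_i - ∂f_i/∂x_j) dx_i ∧ dx_j. Under the identification (dy ∧ dz, dz ∧ dx, dx ∧ dy) ↔ (e_x, e_y, e_z), the coefficients are exactly the components of curl F. Compute:
  ∂R/∂y - ∂Q/∂z = (-3*x) - (0) = -3*x
  ∂P/∂z - ∂R/∂x = (3*y) - (-3*y) = 6*y
  ∂Q/∂x - ∂P/∂y = (2*x + y) - (3*z) = 2*x + y - 3*z.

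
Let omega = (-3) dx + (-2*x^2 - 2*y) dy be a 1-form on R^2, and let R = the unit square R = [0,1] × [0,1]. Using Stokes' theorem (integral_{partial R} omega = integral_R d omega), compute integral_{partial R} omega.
integral_(partial R) omega = -2

Stokes: integral_partial_R omega = integral_R d omega with d omega = (∂Q/∂x - ∂P/∂y) dx ∧ dy.
  ∂Q/∂x = -4*x
  ∂P/∂y = 0
  integrand = ∂Q/∂x - ∂P/∂y = -4*x.
Integrating over R: integral_0^1 integral_0^1 (-4*x) dx dy = -2.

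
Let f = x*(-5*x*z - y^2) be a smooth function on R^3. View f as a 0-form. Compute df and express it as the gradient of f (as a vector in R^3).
df = (-10*x*z - y^2) dx + (-2*x*y) dy + (-5*x^2) dz; grad f = (-10*x*z - y^2, -2*x*y, -5*x^2)

For a 0-form f, d f = (∂f/∂x) dx + (∂f/∂y) dy + (∂f/∂z) dz. The components of the vector representation are exactly the entries of grad f in Cartesian coordinates:
  ∂f/∂x = -10*x*z - y^2
  ∂f/∂y = -2*x*y
  ∂f/∂z = -5*x^2.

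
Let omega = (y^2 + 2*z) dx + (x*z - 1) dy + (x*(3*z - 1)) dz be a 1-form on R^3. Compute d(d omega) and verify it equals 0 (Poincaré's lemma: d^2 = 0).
d(d omega) = 0

Step 1: d omega = sum_{i<j} (∂f_j/∂x_i - ∂f_i/∂x_j) dx_i ∧ dx_j:
  coeff of dx ∧ dy: -2*y + z
  coeff of dx ∧ dz: 3*z - 3
  coeff of dy ∧ dz: -x
Step 2: Apply d again to each 2-form coefficient. The only possible 3-form in R^3 is dx ∧ dy ∧ dz, with coefficient
  ∂(coeff of dy∧dz)/∂x - ∂(coeff of dx∧dz)/∂y + ∂(coeff of dx∧dy)/∂z
  = ∂/∂x (-x) - ∂/∂y (3*z - 3) + ∂/∂z (-2*y + z).
Each of these terms simplifies to sums of mixed partials that cancel in pairs. The result is 0 (by equality of mixed partials for smooth functions — Schwarz / Clairaut).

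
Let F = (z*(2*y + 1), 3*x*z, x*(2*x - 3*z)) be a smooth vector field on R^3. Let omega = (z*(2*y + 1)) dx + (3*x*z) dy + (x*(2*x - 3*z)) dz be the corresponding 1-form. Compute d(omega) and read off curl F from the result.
d(omega) = (-3*x) dy ∧ dz + (-4*x + 2*y + 3*z + 1) dz ∧ dx + (z) dx ∧ dy; curl F = (-3*x, -4*x + 2*y + 3*z + 1, z)

d omega = sum_{i<j} (∂f_j/∂x_i - ∂f_i/∂x_j) dx_i ∧ dx_j. Under the identification (dy ∧ dz, dz ∧ dx, dx ∧ dy) ↔ (e_x, e_y, e_z), the coefficients are exactly the components of curl F. Compute:
  ∂R/∂y - ∂Q/∂z = (0) - (3*x) = -3*x
  ∂P/∂z - ∂R/∂x = (2*y + 1) - (4*x - 3*z) = -4*x + 2*y + 3*z + 1
  ∂Q/∂x - ∂P/∂y = (3*z) - (2*z) = z.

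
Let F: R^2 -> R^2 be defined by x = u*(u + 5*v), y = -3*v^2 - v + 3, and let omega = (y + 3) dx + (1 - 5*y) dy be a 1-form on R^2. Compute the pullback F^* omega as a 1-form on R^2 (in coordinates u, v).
F^* omega = (-6*u*v^2 - 2*u*v + 12*u - 15*v^3 - 5*v^2 + 30*v) du + (-15*u*v^2 - 5*u*v + 30*u - 90*v^3 - 45*v^2 + 79*v + 14) dv

Using F^*(f dg) = (f ∘ F) d(g ∘ F), substitute each coordinate x_i by F_i(u, v) in f_i, and replace dx_i by d F_i = (∂F_i/∂u) du + (∂F_i/∂v) dv.
  For the x component: f_1(F) = -3*v^2 - v + 6; d F_1 = (2*u + 5*v) du + (5*u) dv
  For the y component: f_2(F) = 15*v^2 + 5*v - 14; d F_2 = (0) du + (-6*v - 1) dv
Combining and collecting du, dv coefficients:
  coeff of du: -6*u*v^2 - 2*u*v + 12*u - 15*v^3 - 5*v^2 + 30*v
  coeff of dv: -15*u*v^2 - 5*u*v + 30*u - 90*v^3 - 45*v^2 + 79*v + 14
F^* omega = (-6*u*v^2 - 2*u*v + 12*u - 15*v^3 - 5*v^2 + 30*v) du + (-15*u*v^2 - 5*u*v + 30*u - 90*v^3 - 45*v^2 + 79*v + 14) dv.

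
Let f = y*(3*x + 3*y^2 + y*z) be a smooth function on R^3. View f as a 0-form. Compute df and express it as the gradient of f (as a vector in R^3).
df = (3*y) dx + (3*x + 9*y^2 + 2*y*z) dy + (y^2) dz; grad f = (3*y, 3*x + 9*y^2 + 2*y*z, y^2)

For a 0-form f, d f = (∂f/∂x) dx + (∂f/∂y) dy + (∂f/∂z) dz. The components of the vector representation are exactly the entries of grad f in Cartesian coordinates:
  ∂f/∂x = 3*y
  ∂f/∂y = 3*x + 9*y^2 + 2*y*z
  ∂f/∂z = y^2.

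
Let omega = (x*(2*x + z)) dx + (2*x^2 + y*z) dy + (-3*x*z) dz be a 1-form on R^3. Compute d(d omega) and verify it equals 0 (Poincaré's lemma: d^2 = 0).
d(d omega) = 0

Step 1: d omega = sum_{i<j} (∂f_j/∂x_i - ∂f_i/∂x_j) dx_i ∧ dx_j:
  coeff of dx ∧ dy: 4*x
  coeff of dx ∧ dz: -x - 3*z
  coeff of dy ∧ dz: -y
Step 2: Apply d again to each 2-form coefficient. The only possible 3-form in R^3 is dx ∧ dy ∧ dz, with coefficient
  ∂(coeff of dy∧dz)/∂x - ∂(coeff of dx∧dz)/∂y + ∂(coeff of dx∧dy)/∂z
  = ∂/∂x (-y) - ∂/∂y (-x - 3*z) + ∂/∂z (4*x).
Each of these terms simplifies to sums of mixed partials that cancel in pairs. The result is 0 (by equality of mixed partials for smooth functions — Schwarz / Clairaut).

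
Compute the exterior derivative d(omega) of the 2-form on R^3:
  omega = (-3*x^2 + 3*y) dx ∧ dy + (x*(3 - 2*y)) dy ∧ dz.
d(omega) = (3 - 2*y) dx ∧ dy ∧ dz

For a 2-form omega = sum_{i<j} g_{ij} dx_i ∧ dx_j, the exterior derivative is
  d(omega) = sum_{i<j} d(g_{ij}) ∧ dx_i ∧ dx_j = sum_{i<j, k} (∂g_{ij}/∂x_k) dx_k ∧ dx_i ∧ dx_j.
Expand each term, using dx_k ∧ dx_i ∧ dx_j = sgn(permutation) dx_{(a)} ∧ dx_{(b)} ∧ dx_{(c)} with (a < b < c) sorted:
  d(x*(3 - 2*y)) includes (∂/∂x)(x*(3 - 2*y)) dx = (3 - 2*y) dx, which multiplied by dy ∧ dz gives (3 - 2*y) dx ∧ dy ∧ dz
Collecting like 3-forms: d(omega) = (3 - 2*y) dx ∧ dy ∧ dz.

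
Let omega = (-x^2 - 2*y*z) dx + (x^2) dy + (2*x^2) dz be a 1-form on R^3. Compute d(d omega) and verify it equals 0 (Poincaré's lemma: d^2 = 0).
d(d omega) = 0

Step 1: d omega = sum_{i<j} (∂f_j/∂x_i - ∂f_i/∂x_j) dx_i ∧ dx_j:
  coeff of dx ∧ dy: 2*x + 2*z
  coeff of dx ∧ dz: 4*x + 2*y
  coeff of dy ∧ dz: 0
Step 2: Apply d again to each 2-form coefficient. The only possible 3-form in R^3 is dx ∧ dy ∧ dz, with coefficient
  ∂(coeff of dy∧dz)/∂x - ∂(coeff of dx∧dz)/∂y + ∂(coeff of dx∧dy)/∂z
  = ∂/∂x (0) - ∂/∂y (4*x + 2*y) + ∂/∂z (2*x + 2*z).
Each of these terms simplifies to sums of mixed partials that cancel in pairs. The result is 0 (by equality of mixed partials for smooth functions — Schwarz / Clairaut).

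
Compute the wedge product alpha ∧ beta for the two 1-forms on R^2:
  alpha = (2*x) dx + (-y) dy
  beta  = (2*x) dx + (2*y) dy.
alpha ∧ beta = (6*x*y) dx ∧ dy

Distribute the wedge, using dx_i ∧ dx_j = -dx_j ∧ dx_i and dx_i ∧ dx_i = 0. For each pair (i, j) with i < j, the coefficient of dx_i ∧ dx_j in alpha ∧ beta is (alpha_i * beta_j - alpha_j * beta_i). Collecting: alpha ∧ beta = (6*x*y) dx ∧ dy.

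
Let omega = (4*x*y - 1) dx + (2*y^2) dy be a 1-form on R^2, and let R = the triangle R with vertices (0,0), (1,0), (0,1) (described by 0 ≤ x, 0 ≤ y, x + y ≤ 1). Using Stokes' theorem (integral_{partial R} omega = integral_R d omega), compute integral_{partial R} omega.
integral_(partial R) omega = -2/3

Stokes: integral_partial_R omega = integral_R d omega with d omega = (∂Q/∂x - ∂P/∂y) dx ∧ dy.
  ∂Q/∂x = 0
  ∂P/∂y = 4*x
  integrand = ∂Q/∂x - ∂P/∂y = -4*x.
Integrating over R: integral_0^1 integral_0^{1-x} (-4*x) dy dx = -2/3.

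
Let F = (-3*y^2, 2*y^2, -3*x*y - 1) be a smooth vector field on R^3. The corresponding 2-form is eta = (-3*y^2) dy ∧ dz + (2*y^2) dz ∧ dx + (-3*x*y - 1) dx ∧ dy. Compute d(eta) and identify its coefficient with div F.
d(eta) = (4*y) dx ∧ dy ∧ dz; div F = 4*y

For a 2-form in R^3 of the form above, applying d gives a 3-form with coefficient ∂P/∂x + ∂Q/∂y + ∂R/∂z:
  ∂P/∂x = 0
  ∂Q/∂y = 4*y
  ∂R/∂z = 0
Sum = 4*y, which is exactly div F.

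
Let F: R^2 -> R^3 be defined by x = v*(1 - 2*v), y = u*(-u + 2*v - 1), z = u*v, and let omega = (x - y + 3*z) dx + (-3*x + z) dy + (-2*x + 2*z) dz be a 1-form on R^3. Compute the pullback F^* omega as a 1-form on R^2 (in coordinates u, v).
F^* omega = (v*(-2*u^2 - 8*u*v + 5*u + 16*v^2 - 14*v + 3)) du + (u^2 + 12*u*v^2 - 11*u*v + u + 8*v^3 - 6*v^2 + v) dv

Using F^*(f dg) = (f ∘ F) d(g ∘ F), substitute each coordinate x_i by F_i(u, v) in f_i, and replace dx_i by d F_i = (∂F_i/∂u) du + (∂F_i/∂v) dv.
  For the x component: f_1(F) = u^2 + u*v + u - 2*v^2 + v; d F_1 = (0) du + (1 - 4*v) dv
  For the y component: f_2(F) = v*(u + 6*v - 3); d F_2 = (-2*u + 2*v - 1) du + (2*u) dv
  For the z component: f_3(F) = 2*v*(u + 2*v - 1); d F_3 = (v) du + (u) dv
Combining and collecting du, dv coefficients:
  coeff of du: v*(-2*u^2 - 8*u*v + 5*u + 16*v^2 - 14*v + 3)
  coeff of dv: u^2 + 12*u*v^2 - 11*u*v + u + 8*v^3 - 6*v^2 + v
F^* omega = (v*(-2*u^2 - 8*u*v + 5*u + 16*v^2 - 14*v + 3)) du + (u^2 + 12*u*v^2 - 11*u*v + u + 8*v^3 - 6*v^2 + v) dv.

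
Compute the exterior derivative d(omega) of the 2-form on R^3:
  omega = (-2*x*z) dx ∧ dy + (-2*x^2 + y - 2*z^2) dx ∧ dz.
d(omega) = (-2*x - 1) dx ∧ dy ∧ dz

For a 2-form omega = sum_{i<j} g_{ij} dx_i ∧ dx_j, the exterior derivative is
  d(omega) = sum_{i<j} d(g_{ij}) ∧ dx_i ∧ dx_j = sum_{i<j, k} (∂g_{ij}/∂x_k) dx_k ∧ dx_i ∧ dx_j.
Expand each term, using dx_k ∧ dx_i ∧ dx_j = sgn(permutation) dx_{(a)} ∧ dx_{(b)} ∧ dx_{(c)} with (a < b < c) sorted:
  d(-2*x*z) includes (∂/∂z)(-2*x*z) dz = (-2*x) dz, which multiplied by dx ∧ dy gives (-2*x) dx ∧ dy ∧ dz
  d(-2*x^2 + y - 2*z^2) includes (∂/∂y)(-2*x^2 + y - 2*z^2) dy = (1) dy, which multiplied by dx ∧ dz gives (-1) dx ∧ dy ∧ dz
Collecting like 3-forms: d(omega) = (-2*x - 1) dx ∧ dy ∧ dz.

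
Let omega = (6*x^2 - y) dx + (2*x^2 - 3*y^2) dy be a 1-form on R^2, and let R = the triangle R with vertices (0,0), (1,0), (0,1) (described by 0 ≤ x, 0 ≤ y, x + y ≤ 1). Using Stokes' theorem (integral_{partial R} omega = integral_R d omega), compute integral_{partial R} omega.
integral_(partial R) omega = 7/6

Stokes: integral_partial_R omega = integral_R d omega with d omega = (∂Q/∂x - ∂P/∂y) dx ∧ dy.
  ∂Q/∂x = 4*x
  ∂P/∂y = -1
  integrand = ∂Q/∂x - ∂P/∂y = 4*x + 1.
Integrating over R: integral_0^1 integral_0^{1-x} (4*x + 1) dy dx = 7/6.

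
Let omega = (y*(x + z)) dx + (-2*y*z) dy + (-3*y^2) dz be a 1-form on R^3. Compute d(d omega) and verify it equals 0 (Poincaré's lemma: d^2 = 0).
d(d omega) = 0

Step 1: d omega = sum_{i<j} (∂f_j/∂x_i - ∂f_i/∂x_j) dx_i ∧ dx_j:
  coeff of dx ∧ dy: -x - z
  coeff of dx ∧ dz: -y
  coeff of dy ∧ dz: -4*y
Step 2: Apply d again to each 2-form coefficient. The only possible 3-form in R^3 is dx ∧ dy ∧ dz, with coefficient
  ∂(coeff of dy∧dz)/∂x - ∂(coeff of dx∧dz)/∂y + ∂(coeff of dx∧dy)/∂z
  = ∂/∂x (-4*y) - ∂/∂y (-y) + ∂/∂z (-x - z).
Each of these terms simplifies to sums of mixed partials that cancel in pairs. The result is 0 (by equality of mixed partials for smooth functions — Schwarz / Clairaut).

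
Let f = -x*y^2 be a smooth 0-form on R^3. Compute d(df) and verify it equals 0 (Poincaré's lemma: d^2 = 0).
d(df) = 0

Step 1: df = sum_i (∂f/∂x_i) dx_i = (-y^2) dx + (-2*x*y) dy + (0) dz.
Step 2: Apply d again. Using the 1-form formula, the coefficient of dx ∧ dy in d(df) is ∂^2 f/∂x ∂y - ∂^2 f/∂y ∂x = (-2*y) - (-2*y) = 0 (equality of mixed partials for smooth f).
Similarly for dx ∧ dz and dy ∧ dz — all coefficients vanish. So d(df) = 0.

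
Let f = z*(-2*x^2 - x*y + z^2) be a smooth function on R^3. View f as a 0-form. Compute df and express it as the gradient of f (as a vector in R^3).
df = (z*(-4*x - y)) dx + (-x*z) dy + (-2*x^2 - x*y + 3*z^2) dz; grad f = (z*(-4*x - y), -x*z, -2*x^2 - x*y + 3*z^2)

For a 0-form f, d f = (∂f/∂x) dx + (∂f/∂y) dy + (∂f/∂z) dz. The components of the vector representation are exactly the entries of grad f in Cartesian coordinates:
  ∂f/∂x = z*(-4*x - y)
  ∂f/∂y = -x*z
  ∂f/∂z = -2*x^2 - x*y + 3*z^2.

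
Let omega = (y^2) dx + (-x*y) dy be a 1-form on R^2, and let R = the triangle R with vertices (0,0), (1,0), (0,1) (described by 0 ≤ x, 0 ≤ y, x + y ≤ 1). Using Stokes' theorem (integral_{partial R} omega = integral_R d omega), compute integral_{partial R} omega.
integral_(partial R) omega = -1/2

Stokes: integral_partial_R omega = integral_R d omega with d omega = (∂Q/∂x - ∂P/∂y) dx ∧ dy.
  ∂Q/∂x = -y
  ∂P/∂y = 2*y
  integrand = ∂Q/∂x - ∂P/∂y = -3*y.
Integrating over R: integral_0^1 integral_0^{1-x} (-3*y) dy dx = -1/2.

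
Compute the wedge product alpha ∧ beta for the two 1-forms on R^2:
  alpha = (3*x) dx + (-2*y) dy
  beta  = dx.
alpha ∧ beta = (2*y) dx ∧ dy

Distribute the wedge, using dx_i ∧ dx_j = -dx_j ∧ dx_i and dx_i ∧ dx_i = 0. For each pair (i, j) with i < j, the coefficient of dx_i ∧ dx_j in alpha ∧ beta is (alpha_i * beta_j - alpha_j * beta_i). Collecting: alpha ∧ beta = (2*y) dx ∧ dy.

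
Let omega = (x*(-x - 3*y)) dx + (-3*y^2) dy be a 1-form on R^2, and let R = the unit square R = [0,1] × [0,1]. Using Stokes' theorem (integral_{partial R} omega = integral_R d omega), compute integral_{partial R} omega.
integral_(partial R) omega = 3/2

Stokes: integral_partial_R omega = integral_R d omega with d omega = (∂Q/∂x - ∂P/∂y) dx ∧ dy.
  ∂Q/∂x = 0
  ∂P/∂y = -3*x
  integrand = ∂Q/∂x - ∂P/∂y = 3*x.
Integrating over R: integral_0^1 integral_0^1 (3*x) dx dy = 3/2.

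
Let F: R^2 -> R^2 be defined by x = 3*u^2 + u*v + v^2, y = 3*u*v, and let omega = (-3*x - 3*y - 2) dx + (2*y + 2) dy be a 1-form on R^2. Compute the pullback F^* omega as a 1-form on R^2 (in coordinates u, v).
F^* omega = (-54*u^3 - 81*u^2*v - 12*u*v^2 - 12*u - 3*v^3 + 4*v) du + (-9*u^3 - 12*u^2*v - 27*u*v^2 + 4*u - 6*v^3 - 4*v) dv

Using F^*(f dg) = (f ∘ F) d(g ∘ F), substitute each coordinate x_i by F_i(u, v) in f_i, and replace dx_i by d F_i = (∂F_i/∂u) du + (∂F_i/∂v) dv.
  For the x component: f_1(F) = -9*u^2 - 12*u*v - 3*v^2 - 2; d F_1 = (6*u + v) du + (u + 2*v) dv
  For the y component: f_2(F) = 6*u*v + 2; d F_2 = (3*v) du + (3*u) dv
Combining and collecting du, dv coefficients:
  coeff of du: -54*u^3 - 81*u^2*v - 12*u*v^2 - 12*u - 3*v^3 + 4*v
  coeff of dv: -9*u^3 - 12*u^2*v - 27*u*v^2 + 4*u - 6*v^3 - 4*v
F^* omega = (-54*u^3 - 81*u^2*v - 12*u*v^2 - 12*u - 3*v^3 + 4*v) du + (-9*u^3 - 12*u^2*v - 27*u*v^2 + 4*u - 6*v^3 - 4*v) dv.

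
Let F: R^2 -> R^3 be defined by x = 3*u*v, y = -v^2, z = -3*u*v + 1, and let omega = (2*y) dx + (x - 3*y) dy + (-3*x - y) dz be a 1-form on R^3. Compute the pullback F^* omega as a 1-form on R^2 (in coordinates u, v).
F^* omega = (9*v^2*(3*u - v)) du + (3*v*(9*u^2 - 5*u*v - 2*v^2)) dv

Using F^*(f dg) = (f ∘ F) d(g ∘ F), substitute each coordinate x_i by F_i(u, v) in f_i, and replace dx_i by d F_i = (∂F_i/∂u) du + (∂F_i/∂v) dv.
  For the x component: f_1(F) = -2*v^2; d F_1 = (3*v) du + (3*u) dv
  For the y component: f_2(F) = 3*v*(u + v); d F_2 = (0) du + (-2*v) dv
  For the z component: f_3(F) = v*(-9*u + v); d F_3 = (-3*v) du + (-3*u) dv
Combining and collecting du, dv coefficients:
  coeff of du: 9*v^2*(3*u - v)
  coeff of dv: 3*v*(9*u^2 - 5*u*v - 2*v^2)
F^* omega = (9*v^2*(3*u - v)) du + (3*v*(9*u^2 - 5*u*v - 2*v^2)) dv.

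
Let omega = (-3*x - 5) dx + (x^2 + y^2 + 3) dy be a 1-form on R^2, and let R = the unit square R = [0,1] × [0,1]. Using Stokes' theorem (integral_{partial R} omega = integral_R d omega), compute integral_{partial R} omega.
integral_(partial R) omega = 1

Stokes: integral_partial_R omega = integral_R d omega with d omega = (∂Q/∂x - ∂P/∂y) dx ∧ dy.
  ∂Q/∂x = 2*x
  ∂P/∂y = 0
  integrand = ∂Q/∂x - ∂P/∂y = 2*x.
Integrating over R: integral_0^1 integral_0^1 (2*x) dx dy = 1.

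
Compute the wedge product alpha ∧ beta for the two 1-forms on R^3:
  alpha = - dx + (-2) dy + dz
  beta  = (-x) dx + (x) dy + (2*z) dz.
alpha ∧ beta = (-3*x) dx ∧ dy + (x - 2*z) dx ∧ dz + (-x - 4*z) dy ∧ dz

Distribute the wedge, using dx_i ∧ dx_j = -dx_j ∧ dx_i and dx_i ∧ dx_i = 0. For each pair (i, j) with i < j, the coefficient of dx_i ∧ dx_j in alpha ∧ beta is (alpha_i * beta_j - alpha_j * beta_i). Collecting: alpha ∧ beta = (-3*x) dx ∧ dy + (x - 2*z) dx ∧ dz + (-x - 4*z) dy ∧ dz.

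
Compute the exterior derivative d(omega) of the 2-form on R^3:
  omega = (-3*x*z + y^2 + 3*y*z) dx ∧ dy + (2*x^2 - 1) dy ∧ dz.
d(omega) = (x + 3*y) dx ∧ dy ∧ dz

For a 2-form omega = sum_{i<j} g_{ij} dx_i ∧ dx_j, the exterior derivative is
  d(omega) = sum_{i<j} d(g_{ij}) ∧ dx_i ∧ dx_j = sum_{i<j, k} (∂g_{ij}/∂x_k) dx_k ∧ dx_i ∧ dx_j.
Expand each term, using dx_k ∧ dx_i ∧ dx_j = sgn(permutation) dx_{(a)} ∧ dx_{(b)} ∧ dx_{(c)} with (a < b < c) sorted:
  d(-3*x*z + y^2 + 3*y*z) includes (∂/∂z)(-3*x*z + y^2 + 3*y*z) dz = (-3*x + 3*y) dz, which multiplied by dx ∧ dy gives (-3*x + 3*y) dx ∧ dy ∧ dz
  d(2*x^2 - 1) includes (∂/∂x)(2*x^2 - 1) dx = (4*x) dx, which multiplied by dy ∧ dz gives (4*x) dx ∧ dy ∧ dz
Collecting like 3-forms: d(omega) = (x + 3*y) dx ∧ dy ∧ dz.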